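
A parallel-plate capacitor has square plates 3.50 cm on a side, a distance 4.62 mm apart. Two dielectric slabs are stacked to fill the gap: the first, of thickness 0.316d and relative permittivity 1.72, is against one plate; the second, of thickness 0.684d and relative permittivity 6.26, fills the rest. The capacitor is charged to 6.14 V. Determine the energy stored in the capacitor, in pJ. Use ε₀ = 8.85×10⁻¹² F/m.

A = (3.50 cm)² = 1.23×10⁻³ m².
Stacked slabs ⇒ two capacitors in series, each with the full plate area.
C₁ = κ₁ε₀A/d₁ = 1.72 × 8.85×10⁻¹² × 1.23×10⁻³ / 1.46×10⁻³ = 1.28×10⁻¹¹ F.
C₂ = κ₂ε₀A/d₂ = 6.26 × 8.85×10⁻¹² × 1.23×10⁻³ / 3.16×10⁻³ = 2.15×10⁻¹¹ F.
C = (1/C₁ + 1/C₂)⁻¹ = 8.01×10⁻¹² F.
U = ½CV² = ½ × 8.01×10⁻¹² × (6.14)² = 1.51×10⁻¹⁰ J.

151 pJ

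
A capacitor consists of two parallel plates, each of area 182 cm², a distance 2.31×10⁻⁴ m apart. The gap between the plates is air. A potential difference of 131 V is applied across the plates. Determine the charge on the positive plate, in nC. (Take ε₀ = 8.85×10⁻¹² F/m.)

A = 182 cm² = 1.82×10⁻² m².
C = ε₀A/d = 8.85×10⁻¹² × 1.82×10⁻² / 2.31×10⁻⁴ = 6.97×10⁻¹⁰ F.
Q = CV = 6.97×10⁻¹⁰ × 131 = 9.13×10⁻⁸ C.

Q ≈ 91.3 nC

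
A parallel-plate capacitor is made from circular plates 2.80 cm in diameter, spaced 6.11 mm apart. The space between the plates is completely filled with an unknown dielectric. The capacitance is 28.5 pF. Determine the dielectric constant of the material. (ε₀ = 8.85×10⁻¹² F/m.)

32.0

A = π(2.80/2 cm)² = 6.16×10⁻⁴ m².
κ = Cd/(ε₀A) = 2.85×10⁻¹¹ × 6.11×10⁻³ / (8.85×10⁻¹² × 6.16×10⁻⁴) = 32.0.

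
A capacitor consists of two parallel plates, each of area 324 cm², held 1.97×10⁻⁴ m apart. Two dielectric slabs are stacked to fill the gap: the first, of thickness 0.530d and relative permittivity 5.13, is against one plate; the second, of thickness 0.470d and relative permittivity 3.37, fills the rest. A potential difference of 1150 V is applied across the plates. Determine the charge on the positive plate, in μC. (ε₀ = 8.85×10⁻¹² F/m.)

6.89 μC

A = 324 cm² = 3.24×10⁻² m².
Stacked slabs ⇒ two capacitors in series, each with the full plate area.
C₁ = κ₁ε₀A/d₁ = 5.13 × 8.85×10⁻¹² × 3.24×10⁻² / 1.04×10⁻⁴ = 1.41×10⁻⁸ F.
C₂ = κ₂ε₀A/d₂ = 3.37 × 8.85×10⁻¹² × 3.24×10⁻² / 9.26×10⁻⁵ = 1.04×10⁻⁸ F.
C = (1/C₁ + 1/C₂)⁻¹ = 6.00×10⁻⁹ F.
Q = CV = 6.00×10⁻⁹ × 1150 = 6.89×10⁻⁶ C.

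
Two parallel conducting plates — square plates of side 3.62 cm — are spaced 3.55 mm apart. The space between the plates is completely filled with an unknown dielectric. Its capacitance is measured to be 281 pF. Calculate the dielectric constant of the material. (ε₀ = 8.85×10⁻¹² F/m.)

κ ≈ 86.0

A = (3.62 cm)² = 1.31×10⁻³ m².
κ = Cd/(ε₀A) = 2.81×10⁻¹⁰ × 3.55×10⁻³ / (8.85×10⁻¹² × 1.31×10⁻³) = 86.0.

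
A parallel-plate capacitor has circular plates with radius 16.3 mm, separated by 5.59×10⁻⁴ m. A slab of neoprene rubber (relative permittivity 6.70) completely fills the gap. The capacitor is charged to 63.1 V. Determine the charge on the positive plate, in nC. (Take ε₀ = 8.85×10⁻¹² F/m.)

A = π(16.3 mm)² = 8.35×10⁻⁴ m².
C = κε₀A/d = 6.70 × 8.85×10⁻¹² × 8.35×10⁻⁴ / 5.59×10⁻⁴ = 8.85×10⁻¹¹ F.
Q = CV = 8.85×10⁻¹¹ × 63.1 = 5.59×10⁻⁹ C.

5.59 nC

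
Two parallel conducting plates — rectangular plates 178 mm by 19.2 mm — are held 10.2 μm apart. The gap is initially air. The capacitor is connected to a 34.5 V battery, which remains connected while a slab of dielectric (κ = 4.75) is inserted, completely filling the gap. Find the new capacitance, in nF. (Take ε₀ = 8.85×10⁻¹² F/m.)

C ≈ 14.1 nF

A = 178 × 19.2 mm² = 3.42×10⁻³ m².
Initially C₁ = ε₀A/d = 8.85×10⁻¹² × 3.42×10⁻³ / 1.02×10⁻⁵ = 2.97×10⁻⁹ F.
C = κε₀A/d scales with κ, so C₂/C₁ = κ = 4.75.
C₂ = 4.75 × 2.97×10⁻⁹ = 1.41×10⁻⁸ F.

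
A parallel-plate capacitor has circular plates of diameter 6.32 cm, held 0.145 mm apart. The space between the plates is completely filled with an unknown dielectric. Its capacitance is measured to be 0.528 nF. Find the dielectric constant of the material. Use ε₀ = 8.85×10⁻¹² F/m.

A = π(6.32/2 cm)² = 3.14×10⁻³ m².
κ = Cd/(ε₀A) = 5.28×10⁻¹⁰ × 1.45×10⁻⁴ / (8.85×10⁻¹² × 3.14×10⁻³) = 2.76.

κ ≈ 2.76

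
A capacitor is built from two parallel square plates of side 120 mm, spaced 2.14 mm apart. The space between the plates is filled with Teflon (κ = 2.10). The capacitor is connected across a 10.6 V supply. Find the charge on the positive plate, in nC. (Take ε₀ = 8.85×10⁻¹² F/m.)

A = (120 mm)² = 1.44×10⁻² m².
C = κε₀A/d = 2.10 × 8.85×10⁻¹² × 1.44×10⁻² / 2.14×10⁻³ = 1.25×10⁻¹⁰ F.
Q = CV = 1.25×10⁻¹⁰ × 10.6 = 1.33×10⁻⁹ C.

1.33 nC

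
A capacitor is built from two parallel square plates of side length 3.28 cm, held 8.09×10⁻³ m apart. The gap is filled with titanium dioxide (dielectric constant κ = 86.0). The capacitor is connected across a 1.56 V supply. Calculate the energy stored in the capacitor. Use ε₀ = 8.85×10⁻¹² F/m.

123 pJ

A = (3.28 cm)² = 1.08×10⁻³ m².
C = κε₀A/d = 86.0 × 8.85×10⁻¹² × 1.08×10⁻³ / 8.09×10⁻³ = 1.01×10⁻¹⁰ F.
U = ½CV² = ½ × 1.01×10⁻¹⁰ × (1.56)² = 1.23×10⁻¹⁰ J.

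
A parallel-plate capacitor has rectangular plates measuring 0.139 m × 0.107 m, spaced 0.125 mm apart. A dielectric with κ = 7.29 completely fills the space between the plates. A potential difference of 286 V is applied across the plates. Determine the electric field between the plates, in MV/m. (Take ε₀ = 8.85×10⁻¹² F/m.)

2.29 MV/m

E = V/d = 286 / 1.25×10⁻⁴ = 2.29×10⁶ V/m.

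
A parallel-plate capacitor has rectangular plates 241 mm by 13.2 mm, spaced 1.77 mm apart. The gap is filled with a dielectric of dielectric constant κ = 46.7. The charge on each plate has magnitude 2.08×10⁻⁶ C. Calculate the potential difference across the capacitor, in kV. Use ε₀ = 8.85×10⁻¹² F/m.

A = 241 × 13.2 mm² = 3.18×10⁻³ m².
C = κε₀A/d = 46.7 × 8.85×10⁻¹² × 3.18×10⁻³ / 1.77×10⁻³ = 7.43×10⁻¹⁰ F.
V = Q/C = 2.08×10⁻⁶ / 7.43×10⁻¹⁰ = 2.80×10³ V.

V ≈ 2.80 kV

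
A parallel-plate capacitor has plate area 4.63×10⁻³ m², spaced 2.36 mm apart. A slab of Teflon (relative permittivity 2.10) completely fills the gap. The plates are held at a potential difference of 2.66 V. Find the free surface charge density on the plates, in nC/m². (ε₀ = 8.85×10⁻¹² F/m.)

C = κε₀A/d = 2.10 × 8.85×10⁻¹² × 4.63×10⁻³ / 2.36×10⁻³ = 3.65×10⁻¹¹ F.
σ = Q/A = CV/A = 3.65×10⁻¹¹ × 2.66 / 4.63×10⁻³ = 2.09×10⁻⁸ C/m².

20.9 nC/m²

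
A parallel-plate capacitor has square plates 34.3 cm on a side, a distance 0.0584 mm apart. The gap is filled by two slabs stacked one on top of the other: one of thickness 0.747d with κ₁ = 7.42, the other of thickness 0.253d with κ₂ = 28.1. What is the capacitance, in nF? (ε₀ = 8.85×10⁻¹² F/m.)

163 nF

A = (34.3 cm)² = 0.118 m².
Stacked slabs ⇒ two capacitors in series, each with the full plate area.
C₁ = κ₁ε₀A/d₁ = 7.42 × 8.85×10⁻¹² × 0.118 / 4.36×10⁻⁵ = 1.77×10⁻⁷ F.
C₂ = κ₂ε₀A/d₂ = 28.1 × 8.85×10⁻¹² × 0.118 / 1.48×10⁻⁵ = 1.98×10⁻⁶ F.
C = (1/C₁ + 1/C₂)⁻¹ = 1.63×10⁻⁷ F.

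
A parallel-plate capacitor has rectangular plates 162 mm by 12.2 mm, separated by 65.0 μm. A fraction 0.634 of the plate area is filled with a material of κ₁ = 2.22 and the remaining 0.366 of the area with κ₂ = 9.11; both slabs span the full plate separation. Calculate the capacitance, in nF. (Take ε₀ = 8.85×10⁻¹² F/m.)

C ≈ 1.28 nF

A = 162 × 12.2 mm² = 1.98×10⁻³ m².
Side-by-side slabs ⇒ two capacitors in parallel, each spanning the full gap.
C₁ = κ₁ε₀A₁/d = 2.22 × 8.85×10⁻¹² × 1.25×10⁻³ / 6.50×10⁻⁵ = 3.79×10⁻¹⁰ F.
C₂ = κ₂ε₀A₂/d = 9.11 × 8.85×10⁻¹² × 7.23×10⁻⁴ / 6.50×10⁻⁵ = 8.97×10⁻¹⁰ F.
C = C₁ + C₂ = 1.28×10⁻⁹ F.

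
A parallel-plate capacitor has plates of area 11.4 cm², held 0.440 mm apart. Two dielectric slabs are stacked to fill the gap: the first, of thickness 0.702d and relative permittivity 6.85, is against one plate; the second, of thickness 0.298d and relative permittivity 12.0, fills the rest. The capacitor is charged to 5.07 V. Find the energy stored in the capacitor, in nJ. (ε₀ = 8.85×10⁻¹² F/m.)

2.31 nJ

A = 11.4 cm² = 1.14×10⁻³ m².
Stacked slabs ⇒ two capacitors in series, each with the full plate area.
C₁ = κ₁ε₀A/d₁ = 6.85 × 8.85×10⁻¹² × 1.14×10⁻³ / 3.09×10⁻⁴ = 2.24×10⁻¹⁰ F.
C₂ = κ₂ε₀A/d₂ = 12.0 × 8.85×10⁻¹² × 1.14×10⁻³ / 1.31×10⁻⁴ = 9.23×10⁻¹⁰ F.
C = (1/C₁ + 1/C₂)⁻¹ = 1.80×10⁻¹⁰ F.
U = ½CV² = ½ × 1.80×10⁻¹⁰ × (5.07)² = 2.31×10⁻⁹ J.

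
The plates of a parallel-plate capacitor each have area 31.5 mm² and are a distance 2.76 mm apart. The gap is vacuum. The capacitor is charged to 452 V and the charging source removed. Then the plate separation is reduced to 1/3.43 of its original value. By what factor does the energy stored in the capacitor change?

Isolated ⇒ Q is held fixed.
C₂ = 3.43 C₁ and U = Q²/(2C), so U₂/U₁ = C₁/C₂ = 0.292.

U₂/U₁ ≈ 0.292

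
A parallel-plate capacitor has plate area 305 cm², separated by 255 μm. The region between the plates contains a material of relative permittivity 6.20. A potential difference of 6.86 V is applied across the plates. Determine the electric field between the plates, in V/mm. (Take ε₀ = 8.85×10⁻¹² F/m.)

E ≈ 26.9 V/mm

E = V/d = 6.86 / 2.55×10⁻⁴ = 2.69×10⁴ V/m.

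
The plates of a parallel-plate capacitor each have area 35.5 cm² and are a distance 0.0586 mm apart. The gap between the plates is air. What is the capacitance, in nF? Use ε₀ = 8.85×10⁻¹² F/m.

A = 35.5 cm² = 3.55×10⁻³ m².
C = ε₀A/d = 8.85×10⁻¹² × 3.55×10⁻³ / 5.86×10⁻⁵ = 5.36×10⁻¹⁰ F.

C ≈ 0.536 nF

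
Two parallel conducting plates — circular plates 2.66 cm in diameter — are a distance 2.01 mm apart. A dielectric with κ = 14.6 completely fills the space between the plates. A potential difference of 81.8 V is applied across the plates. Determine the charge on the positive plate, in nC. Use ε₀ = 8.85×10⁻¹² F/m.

Q ≈ 2.92 nC

A = π(2.66/2 cm)² = 5.56×10⁻⁴ m².
C = κε₀A/d = 14.6 × 8.85×10⁻¹² × 5.56×10⁻⁴ / 2.01×10⁻³ = 3.57×10⁻¹¹ F.
Q = CV = 3.57×10⁻¹¹ × 81.8 = 2.92×10⁻⁹ C.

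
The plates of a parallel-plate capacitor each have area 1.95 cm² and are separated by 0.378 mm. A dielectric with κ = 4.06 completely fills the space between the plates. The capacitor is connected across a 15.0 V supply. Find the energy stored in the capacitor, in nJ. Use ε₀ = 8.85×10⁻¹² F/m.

2.09 nJ

A = 1.95 cm² = 1.95×10⁻⁴ m².
C = κε₀A/d = 4.06 × 8.85×10⁻¹² × 1.95×10⁻⁴ / 3.78×10⁻⁴ = 1.85×10⁻¹¹ F.
U = ½CV² = ½ × 1.85×10⁻¹¹ × (15.0)² = 2.09×10⁻⁹ J.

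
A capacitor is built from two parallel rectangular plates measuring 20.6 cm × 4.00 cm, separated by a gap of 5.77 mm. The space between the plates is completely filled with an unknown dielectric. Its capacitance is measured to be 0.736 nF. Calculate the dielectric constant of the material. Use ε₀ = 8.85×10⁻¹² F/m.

A = 20.6 × 4.00 cm² = 8.24×10⁻³ m².
κ = Cd/(ε₀A) = 7.36×10⁻¹⁰ × 5.77×10⁻³ / (8.85×10⁻¹² × 8.24×10⁻³) = 58.2.

58.2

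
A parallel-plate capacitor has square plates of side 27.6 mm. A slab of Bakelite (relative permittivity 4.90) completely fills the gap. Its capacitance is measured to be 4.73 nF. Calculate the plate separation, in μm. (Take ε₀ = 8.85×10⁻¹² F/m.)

A = (27.6 mm)² = 7.62×10⁻⁴ m².
d = κε₀A/C = 4.90 × 8.85×10⁻¹² × 7.62×10⁻⁴ / 4.73×10⁻⁹ = 6.98×10⁻⁶ m.

6.98 μm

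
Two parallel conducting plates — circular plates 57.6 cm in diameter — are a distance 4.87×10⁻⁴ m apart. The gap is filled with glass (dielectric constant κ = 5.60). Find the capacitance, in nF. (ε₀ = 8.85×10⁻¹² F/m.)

26.5 nF

A = π(57.6/2 cm)² = 0.261 m².
C = κε₀A/d = 5.60 × 8.85×10⁻¹² × 0.261 / 4.87×10⁻⁴ = 2.65×10⁻⁸ F.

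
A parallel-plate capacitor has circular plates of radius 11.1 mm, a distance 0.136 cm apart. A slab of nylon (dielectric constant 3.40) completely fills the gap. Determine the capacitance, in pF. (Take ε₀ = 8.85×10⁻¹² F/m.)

A = π(11.1 mm)² = 3.87×10⁻⁴ m².
C = κε₀A/d = 3.40 × 8.85×10⁻¹² × 3.87×10⁻⁴ / 1.36×10⁻³ = 8.56×10⁻¹² F.

8.56 pF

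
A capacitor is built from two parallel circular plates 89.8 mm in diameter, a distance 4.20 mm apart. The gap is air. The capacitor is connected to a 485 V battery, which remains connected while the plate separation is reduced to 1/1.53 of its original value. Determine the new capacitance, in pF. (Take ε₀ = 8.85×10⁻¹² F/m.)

A = π(89.8/2 mm)² = 6.33×10⁻³ m².
Initially C₁ = ε₀A/d = 8.85×10⁻¹² × 6.33×10⁻³ / 4.20×10⁻³ = 1.33×10⁻¹¹ F.
C = ε₀A/d scales as 1/d, so C₂/C₁ = d₁/d₂ = 1.53.
C₂ = 1.53 × 1.33×10⁻¹¹ = 2.04×10⁻¹¹ F.

20.4 pF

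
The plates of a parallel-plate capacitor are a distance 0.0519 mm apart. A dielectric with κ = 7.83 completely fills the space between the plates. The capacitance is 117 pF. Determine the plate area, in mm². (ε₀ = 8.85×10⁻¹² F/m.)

A = Cd/(κε₀) = 1.17×10⁻¹⁰ × 5.19×10⁻⁵ / (7.83 × 8.85×10⁻¹²) = 8.76×10⁻⁵ m².

A ≈ 87.6 mm²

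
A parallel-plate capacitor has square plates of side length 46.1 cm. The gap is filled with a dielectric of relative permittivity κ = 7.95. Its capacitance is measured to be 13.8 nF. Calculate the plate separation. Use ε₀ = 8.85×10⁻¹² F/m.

1.08 mm

A = (46.1 cm)² = 0.213 m².
d = κε₀A/C = 7.95 × 8.85×10⁻¹² × 0.213 / 1.38×10⁻⁸ = 1.08×10⁻³ m.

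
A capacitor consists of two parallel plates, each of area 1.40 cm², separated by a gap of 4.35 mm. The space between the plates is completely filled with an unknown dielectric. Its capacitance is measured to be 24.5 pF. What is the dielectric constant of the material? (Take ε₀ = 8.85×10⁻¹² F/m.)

A = 1.40 cm² = 1.40×10⁻⁴ m².
κ = Cd/(ε₀A) = 2.45×10⁻¹¹ × 4.35×10⁻³ / (8.85×10⁻¹² × 1.40×10⁻⁴) = 86.0.

κ ≈ 86.0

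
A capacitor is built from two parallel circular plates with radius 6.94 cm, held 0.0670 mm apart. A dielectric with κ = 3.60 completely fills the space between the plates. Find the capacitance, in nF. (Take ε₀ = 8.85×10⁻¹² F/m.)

7.20 nF

A = π(6.94 cm)² = 1.51×10⁻² m².
C = κε₀A/d = 3.60 × 8.85×10⁻¹² × 1.51×10⁻² / 6.70×10⁻⁵ = 7.20×10⁻⁹ F.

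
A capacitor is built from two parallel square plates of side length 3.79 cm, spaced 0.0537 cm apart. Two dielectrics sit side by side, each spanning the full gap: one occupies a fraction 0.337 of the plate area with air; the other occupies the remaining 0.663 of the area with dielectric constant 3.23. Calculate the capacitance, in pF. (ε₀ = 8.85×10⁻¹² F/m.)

A = (3.79 cm)² = 1.44×10⁻³ m².
Side-by-side slabs ⇒ two capacitors in parallel, each spanning the full gap.
C₁ = κ₁ε₀A₁/d = 1.00 × 8.85×10⁻¹² × 4.84×10⁻⁴ / 5.37×10⁻⁴ = 7.98×10⁻¹² F.
C₂ = κ₂ε₀A₂/d = 3.23 × 8.85×10⁻¹² × 9.52×10⁻⁴ / 5.37×10⁻⁴ = 5.07×10⁻¹¹ F.
C = C₁ + C₂ = 5.87×10⁻¹¹ F.

C ≈ 58.7 pF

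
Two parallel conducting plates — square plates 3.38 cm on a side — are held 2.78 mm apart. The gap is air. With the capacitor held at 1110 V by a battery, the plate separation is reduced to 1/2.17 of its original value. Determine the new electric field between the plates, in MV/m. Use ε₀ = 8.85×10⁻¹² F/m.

A = (3.38 cm)² = 1.14×10⁻³ m².
Initially C₁ = ε₀A/d = 8.85×10⁻¹² × 1.14×10⁻³ / 2.78×10⁻³ = 3.64×10⁻¹² F.
E₁ = 3.99×10⁵ V/m.
Battery connected ⇒ V is held fixed. E = V/d, so E₂/E₁ = d₁/d₂ = 2.17.
E₂ = 2.17 × 3.99×10⁵ = 8.66×10⁵ V/m.

0.866 MV/m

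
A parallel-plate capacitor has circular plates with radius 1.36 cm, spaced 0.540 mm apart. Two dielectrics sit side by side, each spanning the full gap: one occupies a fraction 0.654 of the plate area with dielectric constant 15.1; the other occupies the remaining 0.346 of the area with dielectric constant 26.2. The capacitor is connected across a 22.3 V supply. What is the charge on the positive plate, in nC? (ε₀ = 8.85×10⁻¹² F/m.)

Q ≈ 4.02 nC

A = π(1.36 cm)² = 5.81×10⁻⁴ m².
Side-by-side slabs ⇒ two capacitors in parallel, each spanning the full gap.
C₁ = κ₁ε₀A₁/d = 15.1 × 8.85×10⁻¹² × 3.80×10⁻⁴ / 5.40×10⁻⁴ = 9.40×10⁻¹¹ F.
C₂ = κ₂ε₀A₂/d = 26.2 × 8.85×10⁻¹² × 2.01×10⁻⁴ / 5.40×10⁻⁴ = 8.63×10⁻¹¹ F.
C = C₁ + C₂ = 1.80×10⁻¹⁰ F.
Q = CV = 1.80×10⁻¹⁰ × 22.3 = 4.02×10⁻⁹ C.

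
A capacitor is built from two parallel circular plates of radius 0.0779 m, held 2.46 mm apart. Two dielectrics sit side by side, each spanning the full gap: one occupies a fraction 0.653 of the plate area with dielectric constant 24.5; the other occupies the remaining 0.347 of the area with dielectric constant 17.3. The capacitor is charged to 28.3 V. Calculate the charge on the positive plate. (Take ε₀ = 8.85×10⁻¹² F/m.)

Q ≈ 42.7 nC

A = π(0.0779 m)² = 1.91×10⁻² m².
Side-by-side slabs ⇒ two capacitors in parallel, each spanning the full gap.
C₁ = κ₁ε₀A₁/d = 24.5 × 8.85×10⁻¹² × 1.24×10⁻² / 2.46×10⁻³ = 1.10×10⁻⁹ F.
C₂ = κ₂ε₀A₂/d = 17.3 × 8.85×10⁻¹² × 6.62×10⁻³ / 2.46×10⁻³ = 4.12×10⁻¹⁰ F.
C = C₁ + C₂ = 1.51×10⁻⁹ F.
Q = CV = 1.51×10⁻⁹ × 28.3 = 4.27×10⁻⁸ C.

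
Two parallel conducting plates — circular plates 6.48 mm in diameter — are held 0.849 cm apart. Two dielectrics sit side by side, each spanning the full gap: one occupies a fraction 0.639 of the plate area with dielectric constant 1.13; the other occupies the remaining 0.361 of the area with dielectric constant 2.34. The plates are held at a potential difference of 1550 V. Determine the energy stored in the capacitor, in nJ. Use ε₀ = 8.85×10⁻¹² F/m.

A = π(6.48/2 mm)² = 3.30×10⁻⁵ m².
Side-by-side slabs ⇒ two capacitors in parallel, each spanning the full gap.
C₁ = κ₁ε₀A₁/d = 1.13 × 8.85×10⁻¹² × 2.11×10⁻⁵ / 8.49×10⁻³ = 2.48×10⁻¹⁴ F.
C₂ = κ₂ε₀A₂/d = 2.34 × 8.85×10⁻¹² × 1.19×10⁻⁵ / 8.49×10⁻³ = 2.90×10⁻¹⁴ F.
C = C₁ + C₂ = 5.39×10⁻¹⁴ F.
U = ½CV² = ½ × 5.39×10⁻¹⁴ × (1550)² = 6.47×10⁻⁸ J.

U ≈ 64.7 nJ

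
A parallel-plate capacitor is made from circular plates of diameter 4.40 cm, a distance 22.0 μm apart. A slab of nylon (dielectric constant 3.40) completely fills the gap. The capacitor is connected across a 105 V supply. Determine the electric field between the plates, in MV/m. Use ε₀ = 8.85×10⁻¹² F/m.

E = V/d = 105 / 2.20×10⁻⁵ = 4.77×10⁶ V/m.

4.77 MV/m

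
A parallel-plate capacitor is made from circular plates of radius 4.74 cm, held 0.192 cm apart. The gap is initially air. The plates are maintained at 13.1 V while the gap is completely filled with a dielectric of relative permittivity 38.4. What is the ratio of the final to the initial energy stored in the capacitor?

U₂/U₁ ≈ 38.4

Battery connected ⇒ V is held fixed.
C₂ = 38.4 C₁ and U = ½CV², so U₂/U₁ = C₂/C₁ = 38.4.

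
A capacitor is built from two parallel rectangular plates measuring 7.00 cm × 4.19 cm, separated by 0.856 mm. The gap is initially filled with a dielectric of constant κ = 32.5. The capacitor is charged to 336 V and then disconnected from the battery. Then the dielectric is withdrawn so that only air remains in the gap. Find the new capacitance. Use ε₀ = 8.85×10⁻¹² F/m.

A = 7.00 × 4.19 cm² = 2.93×10⁻³ m².
Initially C₁ = κε₀A/d = 32.5 × 8.85×10⁻¹² × 2.93×10⁻³ / 8.56×10⁻⁴ = 9.86×10⁻¹⁰ F.
C = κε₀A/d scales with κ, so C₂/C₁ = 1/κ = 1/32.5 = 0.0308.
C₂ = 0.0308 × 9.86×10⁻¹⁰ = 3.03×10⁻¹¹ F.

30.3 pF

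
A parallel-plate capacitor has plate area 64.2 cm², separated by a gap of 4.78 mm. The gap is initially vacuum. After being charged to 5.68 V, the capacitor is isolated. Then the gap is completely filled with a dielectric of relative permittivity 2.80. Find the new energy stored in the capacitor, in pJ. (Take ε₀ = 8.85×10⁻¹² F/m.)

A = 64.2 cm² = 6.42×10⁻³ m².
Initially C₁ = ε₀A/d = 8.85×10⁻¹² × 6.42×10⁻³ / 4.78×10⁻³ = 1.19×10⁻¹¹ F.
U₁ = 1.92×10⁻¹⁰ J.
Isolated ⇒ Q is held fixed. C₂ = 2.80 C₁ and U = Q²/(2C), so U₂/U₁ = C₁/C₂ = 0.357.
U₂ = 0.357 × 1.92×10⁻¹⁰ = 6.85×10⁻¹¹ J.

68.5 pJ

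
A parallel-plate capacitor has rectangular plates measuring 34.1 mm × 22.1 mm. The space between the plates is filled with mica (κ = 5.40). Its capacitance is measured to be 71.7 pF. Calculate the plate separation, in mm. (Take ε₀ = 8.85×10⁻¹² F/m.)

d ≈ 0.502 mm

A = 34.1 × 22.1 mm² = 7.54×10⁻⁴ m².
d = κε₀A/C = 5.40 × 8.85×10⁻¹² × 7.54×10⁻⁴ / 7.17×10⁻¹¹ = 5.02×10⁻⁴ m.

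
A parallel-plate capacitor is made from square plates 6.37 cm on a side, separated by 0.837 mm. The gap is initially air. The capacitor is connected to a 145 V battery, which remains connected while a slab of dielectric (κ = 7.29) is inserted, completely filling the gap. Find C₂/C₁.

C = κε₀A/d scales with κ, so C₂/C₁ = κ = 7.29.

C₂/C₁ ≈ 7.29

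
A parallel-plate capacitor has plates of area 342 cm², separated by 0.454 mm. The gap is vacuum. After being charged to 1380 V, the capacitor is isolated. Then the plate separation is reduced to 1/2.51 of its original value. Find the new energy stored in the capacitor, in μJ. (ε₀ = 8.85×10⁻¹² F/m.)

253 μJ

A = 342 cm² = 3.42×10⁻² m².
Initially C₁ = ε₀A/d = 8.85×10⁻¹² × 3.42×10⁻² / 4.54×10⁻⁴ = 6.67×10⁻¹⁰ F.
U₁ = 6.35×10⁻⁴ J.
Isolated ⇒ Q is held fixed. C₂ = 2.51 C₁ and U = Q²/(2C), so U₂/U₁ = C₁/C₂ = 0.398.
U₂ = 0.398 × 6.35×10⁻⁴ = 2.53×10⁻⁴ J.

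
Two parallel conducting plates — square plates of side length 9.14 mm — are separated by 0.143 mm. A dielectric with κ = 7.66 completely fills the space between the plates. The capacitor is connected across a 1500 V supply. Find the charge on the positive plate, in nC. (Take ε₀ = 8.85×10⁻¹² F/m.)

A = (9.14 mm)² = 8.35×10⁻⁵ m².
C = κε₀A/d = 7.66 × 8.85×10⁻¹² × 8.35×10⁻⁵ / 1.43×10⁻⁴ = 3.96×10⁻¹¹ F.
Q = CV = 3.96×10⁻¹¹ × 1500 = 5.94×10⁻⁸ C.

Q ≈ 59.4 nC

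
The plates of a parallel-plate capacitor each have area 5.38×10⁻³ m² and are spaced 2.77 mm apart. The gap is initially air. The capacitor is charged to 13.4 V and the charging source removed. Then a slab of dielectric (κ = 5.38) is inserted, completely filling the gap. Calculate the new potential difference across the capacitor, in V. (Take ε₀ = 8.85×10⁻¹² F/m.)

V ≈ 2.49 V

Initially C₁ = ε₀A/d = 8.85×10⁻¹² × 5.38×10⁻³ / 2.77×10⁻³ = 1.72×10⁻¹¹ F.
V₁ = 13.4 V.
Isolated ⇒ Q is held fixed. C₂ = 5.38 C₁ and V = Q/C, so V₂/V₁ = C₁/C₂ = 0.186.
V₂ = 0.186 × 13.4 = 2.49 V.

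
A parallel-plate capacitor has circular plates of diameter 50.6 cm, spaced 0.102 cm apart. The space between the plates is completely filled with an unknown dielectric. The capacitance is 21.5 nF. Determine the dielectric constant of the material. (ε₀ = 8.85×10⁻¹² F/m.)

A = π(50.6/2 cm)² = 0.201 m².
κ = Cd/(ε₀A) = 2.15×10⁻⁸ × 1.02×10⁻³ / (8.85×10⁻¹² × 0.201) = 12.3.

12.3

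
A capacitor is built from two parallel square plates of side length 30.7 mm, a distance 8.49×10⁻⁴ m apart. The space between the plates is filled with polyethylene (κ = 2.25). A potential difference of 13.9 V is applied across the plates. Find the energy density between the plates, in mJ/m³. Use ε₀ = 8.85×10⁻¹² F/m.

u ≈ 2.67 mJ/m³

E = V/d = 13.9 / 8.49×10⁻⁴ = 1.64×10⁴ V/m.
u = ½κε₀E² = ½ × 2.25 × 8.85×10⁻¹² × (1.64×10⁴)² = 2.67×10⁻³ J/m³.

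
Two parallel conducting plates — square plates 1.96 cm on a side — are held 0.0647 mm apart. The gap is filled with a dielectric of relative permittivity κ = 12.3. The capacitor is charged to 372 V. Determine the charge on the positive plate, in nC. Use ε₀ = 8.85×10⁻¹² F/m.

A = (1.96 cm)² = 3.84×10⁻⁴ m².
C = κε₀A/d = 12.3 × 8.85×10⁻¹² × 3.84×10⁻⁴ / 6.47×10⁻⁵ = 6.46×10⁻¹⁰ F.
Q = CV = 6.46×10⁻¹⁰ × 372 = 2.40×10⁻⁷ C.

Q ≈ 240 nC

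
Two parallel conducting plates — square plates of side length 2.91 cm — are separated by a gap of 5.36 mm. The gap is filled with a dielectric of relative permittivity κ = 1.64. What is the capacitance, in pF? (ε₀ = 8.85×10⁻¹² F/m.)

2.29 pF

A = (2.91 cm)² = 8.47×10⁻⁴ m².
C = κε₀A/d = 1.64 × 8.85×10⁻¹² × 8.47×10⁻⁴ / 5.36×10⁻³ = 2.29×10⁻¹² F.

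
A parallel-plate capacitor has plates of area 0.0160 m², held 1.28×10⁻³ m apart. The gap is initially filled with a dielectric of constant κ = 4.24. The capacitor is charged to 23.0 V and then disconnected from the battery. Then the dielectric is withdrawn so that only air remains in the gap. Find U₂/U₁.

Isolated ⇒ Q is held fixed.
C₂ = 0.236 C₁ and U = Q²/(2C), so U₂/U₁ = C₁/C₂ = 4.24.

U₂/U₁ ≈ 4.24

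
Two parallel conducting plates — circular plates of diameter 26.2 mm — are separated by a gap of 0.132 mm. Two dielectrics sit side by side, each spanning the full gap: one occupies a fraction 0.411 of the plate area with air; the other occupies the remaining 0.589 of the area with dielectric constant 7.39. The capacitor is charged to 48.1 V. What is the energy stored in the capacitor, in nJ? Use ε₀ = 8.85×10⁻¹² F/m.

A = π(26.2/2 mm)² = 5.39×10⁻⁴ m².
Side-by-side slabs ⇒ two capacitors in parallel, each spanning the full gap.
C₁ = κ₁ε₀A₁/d = 1.00 × 8.85×10⁻¹² × 2.22×10⁻⁴ / 1.32×10⁻⁴ = 1.49×10⁻¹¹ F.
C₂ = κ₂ε₀A₂/d = 7.39 × 8.85×10⁻¹² × 3.18×10⁻⁴ / 1.32×10⁻⁴ = 1.57×10⁻¹⁰ F.
C = C₁ + C₂ = 1.72×10⁻¹⁰ F.
U = ½CV² = ½ × 1.72×10⁻¹⁰ × (48.1)² = 1.99×10⁻⁷ J.

U ≈ 199 nJ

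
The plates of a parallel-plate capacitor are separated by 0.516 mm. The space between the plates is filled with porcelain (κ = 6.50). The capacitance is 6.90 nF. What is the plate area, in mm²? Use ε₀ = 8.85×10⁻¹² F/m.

A ≈ 6.19×10⁴ mm²

A = Cd/(κε₀) = 6.90×10⁻⁹ × 5.16×10⁻⁴ / (6.50 × 8.85×10⁻¹²) = 6.19×10⁻² m².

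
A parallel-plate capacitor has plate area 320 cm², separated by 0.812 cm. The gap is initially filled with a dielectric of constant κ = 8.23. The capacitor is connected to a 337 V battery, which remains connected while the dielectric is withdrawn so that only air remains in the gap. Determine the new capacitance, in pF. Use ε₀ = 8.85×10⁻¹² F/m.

34.9 pF

A = 320 cm² = 3.20×10⁻² m².
Initially C₁ = κε₀A/d = 8.23 × 8.85×10⁻¹² × 3.20×10⁻² / 8.12×10⁻³ = 2.87×10⁻¹⁰ F.
C = κε₀A/d scales with κ, so C₂/C₁ = 1/κ = 1/8.23 = 0.122.
C₂ = 0.122 × 2.87×10⁻¹⁰ = 3.49×10⁻¹¹ F.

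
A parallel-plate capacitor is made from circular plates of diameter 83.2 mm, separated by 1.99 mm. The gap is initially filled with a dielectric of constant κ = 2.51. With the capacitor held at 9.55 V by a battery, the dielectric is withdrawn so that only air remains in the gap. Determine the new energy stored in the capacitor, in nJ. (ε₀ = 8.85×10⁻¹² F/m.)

U ≈ 1.10 nJ

A = π(83.2/2 mm)² = 5.44×10⁻³ m².
Initially C₁ = κε₀A/d = 2.51 × 8.85×10⁻¹² × 5.44×10⁻³ / 1.99×10⁻³ = 6.07×10⁻¹¹ F.
U₁ = 2.77×10⁻⁹ J.
Battery connected ⇒ V is held fixed. C₂ = 0.398 C₁ and U = ½CV², so U₂/U₁ = C₂/C₁ = 0.398.
U₂ = 0.398 × 2.77×10⁻⁹ = 1.10×10⁻⁹ J.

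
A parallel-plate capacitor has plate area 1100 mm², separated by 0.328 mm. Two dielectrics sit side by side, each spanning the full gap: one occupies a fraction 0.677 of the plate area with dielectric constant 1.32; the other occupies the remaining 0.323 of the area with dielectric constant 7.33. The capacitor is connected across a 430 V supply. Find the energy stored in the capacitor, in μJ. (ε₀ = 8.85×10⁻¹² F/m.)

8.95 μJ

A = 1100 mm² = 1.10×10⁻³ m².
Side-by-side slabs ⇒ two capacitors in parallel, each spanning the full gap.
C₁ = κ₁ε₀A₁/d = 1.32 × 8.85×10⁻¹² × 7.45×10⁻⁴ / 3.28×10⁻⁴ = 2.65×10⁻¹¹ F.
C₂ = κ₂ε₀A₂/d = 7.33 × 8.85×10⁻¹² × 3.55×10⁻⁴ / 3.28×10⁻⁴ = 7.03×10⁻¹¹ F.
C = C₁ + C₂ = 9.68×10⁻¹¹ F.
U = ½CV² = ½ × 9.68×10⁻¹¹ × (430)² = 8.95×10⁻⁶ J.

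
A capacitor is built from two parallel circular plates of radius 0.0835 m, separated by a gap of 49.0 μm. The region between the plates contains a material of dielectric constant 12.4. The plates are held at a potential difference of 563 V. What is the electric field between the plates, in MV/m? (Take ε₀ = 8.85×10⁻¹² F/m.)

E ≈ 11.5 MV/m

E = V/d = 563 / 4.90×10⁻⁵ = 1.15×10⁷ V/m.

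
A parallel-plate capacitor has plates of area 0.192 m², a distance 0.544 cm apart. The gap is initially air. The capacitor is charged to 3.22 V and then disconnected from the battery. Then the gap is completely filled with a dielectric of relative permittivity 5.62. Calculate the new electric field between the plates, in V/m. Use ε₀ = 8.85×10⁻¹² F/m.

E ≈ 105 V/m

Initially C₁ = ε₀A/d = 8.85×10⁻¹² × 0.192 / 5.44×10⁻³ = 3.12×10⁻¹⁰ F.
E₁ = 5.92×10² V/m.
Isolated ⇒ Q is held fixed. V₂ = Q/C₂ = V₁/5.62; E = V/d, so E₂/E₁ = (V₂/V₁)(d₁/d₂) = 0.178.
E₂ = 0.178 × 5.92×10² = 1.05×10² V/m.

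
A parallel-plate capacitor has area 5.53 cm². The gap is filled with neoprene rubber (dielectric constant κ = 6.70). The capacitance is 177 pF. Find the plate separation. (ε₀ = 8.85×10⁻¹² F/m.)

A = 5.53 cm² = 5.53×10⁻⁴ m².
d = κε₀A/C = 6.70 × 8.85×10⁻¹² × 5.53×10⁻⁴ / 1.77×10⁻¹⁰ = 1.85×10⁻⁴ m.

d ≈ 185 μm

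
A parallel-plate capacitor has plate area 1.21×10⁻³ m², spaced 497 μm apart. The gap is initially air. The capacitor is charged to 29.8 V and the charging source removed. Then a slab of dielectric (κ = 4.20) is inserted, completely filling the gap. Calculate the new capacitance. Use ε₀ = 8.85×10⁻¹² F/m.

90.5 pF

Initially C₁ = ε₀A/d = 8.85×10⁻¹² × 1.21×10⁻³ / 4.97×10⁻⁴ = 2.15×10⁻¹¹ F.
C = κε₀A/d scales with κ, so C₂/C₁ = κ = 4.20.
C₂ = 4.20 × 2.15×10⁻¹¹ = 9.05×10⁻¹¹ F.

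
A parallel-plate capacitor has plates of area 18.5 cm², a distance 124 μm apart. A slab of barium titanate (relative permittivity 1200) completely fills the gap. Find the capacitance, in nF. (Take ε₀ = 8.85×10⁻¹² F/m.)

C ≈ 158 nF

A = 18.5 cm² = 1.85×10⁻³ m².
C = κε₀A/d = 1200 × 8.85×10⁻¹² × 1.85×10⁻³ / 1.24×10⁻⁴ = 1.58×10⁻⁷ F.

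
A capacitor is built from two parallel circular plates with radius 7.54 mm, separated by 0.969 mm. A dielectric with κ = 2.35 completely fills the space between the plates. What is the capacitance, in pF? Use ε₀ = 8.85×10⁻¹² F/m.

A = π(7.54 mm)² = 1.79×10⁻⁴ m².
C = κε₀A/d = 2.35 × 8.85×10⁻¹² × 1.79×10⁻⁴ / 9.69×10⁻⁴ = 3.83×10⁻¹² F.

3.83 pF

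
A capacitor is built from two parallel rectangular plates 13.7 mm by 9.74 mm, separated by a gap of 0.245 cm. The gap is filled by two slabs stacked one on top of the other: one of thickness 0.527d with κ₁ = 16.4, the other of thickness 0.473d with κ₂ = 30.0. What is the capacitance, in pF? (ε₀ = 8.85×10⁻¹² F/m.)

C ≈ 10.1 pF

A = 13.7 × 9.74 mm² = 1.33×10⁻⁴ m².
Stacked slabs ⇒ two capacitors in series, each with the full plate area.
C₁ = κ₁ε₀A/d₁ = 16.4 × 8.85×10⁻¹² × 1.33×10⁻⁴ / 1.29×10⁻³ = 1.50×10⁻¹¹ F.
C₂ = κ₂ε₀A/d₂ = 30.0 × 8.85×10⁻¹² × 1.33×10⁻⁴ / 1.16×10⁻³ = 3.06×10⁻¹¹ F.
C = (1/C₁ + 1/C₂)⁻¹ = 1.01×10⁻¹¹ F.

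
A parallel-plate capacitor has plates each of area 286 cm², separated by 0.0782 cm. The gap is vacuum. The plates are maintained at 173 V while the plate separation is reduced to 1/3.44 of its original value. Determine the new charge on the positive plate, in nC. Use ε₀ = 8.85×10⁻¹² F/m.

Q ≈ 193 nC

A = 286 cm² = 2.86×10⁻² m².
Initially C₁ = ε₀A/d = 8.85×10⁻¹² × 2.86×10⁻² / 7.82×10⁻⁴ = 3.24×10⁻¹⁰ F.
Q₁ = 5.60×10⁻⁸ C.
Battery connected ⇒ V is held fixed. C₂ = 3.44 C₁ and Q = CV, so Q₂/Q₁ = C₂/C₁ = 3.44.
Q₂ = 3.44 × 5.60×10⁻⁸ = 1.93×10⁻⁷ C.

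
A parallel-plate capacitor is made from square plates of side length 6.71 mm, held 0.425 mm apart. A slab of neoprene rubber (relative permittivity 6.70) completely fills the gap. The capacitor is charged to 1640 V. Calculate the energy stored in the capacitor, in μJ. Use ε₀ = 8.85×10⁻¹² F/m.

U ≈ 8.45 μJ

A = (6.71 mm)² = 4.50×10⁻⁵ m².
C = κε₀A/d = 6.70 × 8.85×10⁻¹² × 4.50×10⁻⁵ / 4.25×10⁻⁴ = 6.28×10⁻¹² F.
U = ½CV² = ½ × 6.28×10⁻¹² × (1640)² = 8.45×10⁻⁶ J.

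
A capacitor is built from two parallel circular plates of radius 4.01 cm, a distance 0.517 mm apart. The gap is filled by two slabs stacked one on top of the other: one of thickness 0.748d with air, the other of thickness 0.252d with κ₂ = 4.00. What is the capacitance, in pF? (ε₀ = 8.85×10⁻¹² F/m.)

107 pF

A = π(4.01 cm)² = 5.05×10⁻³ m².
Stacked slabs ⇒ two capacitors in series, each with the full plate area.
C₁ = κ₁ε₀A/d₁ = 1.00 × 8.85×10⁻¹² × 5.05×10⁻³ / 3.87×10⁻⁴ = 1.16×10⁻¹⁰ F.
C₂ = κ₂ε₀A/d₂ = 4.00 × 8.85×10⁻¹² × 5.05×10⁻³ / 1.30×10⁻⁴ = 1.37×10⁻⁹ F.
C = (1/C₁ + 1/C₂)⁻¹ = 1.07×10⁻¹⁰ F.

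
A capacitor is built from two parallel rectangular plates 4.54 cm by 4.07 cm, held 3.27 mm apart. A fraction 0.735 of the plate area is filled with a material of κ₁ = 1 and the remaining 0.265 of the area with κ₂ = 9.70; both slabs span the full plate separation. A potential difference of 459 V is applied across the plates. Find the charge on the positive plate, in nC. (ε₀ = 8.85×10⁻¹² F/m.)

A = 4.54 × 4.07 cm² = 1.85×10⁻³ m².
Side-by-side slabs ⇒ two capacitors in parallel, each spanning the full gap.
C₁ = κ₁ε₀A₁/d = 1.00 × 8.85×10⁻¹² × 1.36×10⁻³ / 3.27×10⁻³ = 3.68×10⁻¹² F.
C₂ = κ₂ε₀A₂/d = 9.70 × 8.85×10⁻¹² × 4.90×10⁻⁴ / 3.27×10⁻³ = 1.29×10⁻¹¹ F.
C = C₁ + C₂ = 1.65×10⁻¹¹ F.
Q = CV = 1.65×10⁻¹¹ × 459 = 7.59×10⁻⁹ C.

Q ≈ 7.59 nC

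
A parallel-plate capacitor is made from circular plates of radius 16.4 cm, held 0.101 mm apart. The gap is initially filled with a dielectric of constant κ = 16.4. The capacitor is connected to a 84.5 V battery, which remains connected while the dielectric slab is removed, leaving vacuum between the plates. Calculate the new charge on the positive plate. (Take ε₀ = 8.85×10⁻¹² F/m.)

0.626 μC

A = π(16.4 cm)² = 8.45×10⁻² m².
Initially C₁ = κε₀A/d = 16.4 × 8.85×10⁻¹² × 8.45×10⁻² / 1.01×10⁻⁴ = 1.21×10⁻⁷ F.
Q₁ = 1.03×10⁻⁵ C.
Battery connected ⇒ V is held fixed. C₂ = 0.0610 C₁ and Q = CV, so Q₂/Q₁ = C₂/C₁ = 0.0610.
Q₂ = 0.0610 × 1.03×10⁻⁵ = 6.26×10⁻⁷ C.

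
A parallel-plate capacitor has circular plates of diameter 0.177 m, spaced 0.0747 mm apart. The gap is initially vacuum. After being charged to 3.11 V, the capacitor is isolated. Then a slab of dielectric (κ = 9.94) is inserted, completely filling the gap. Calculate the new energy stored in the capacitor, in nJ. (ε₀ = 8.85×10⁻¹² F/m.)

U ≈ 1.42 nJ

A = π(0.177/2 m)² = 2.46×10⁻² m².
Initially C₁ = ε₀A/d = 8.85×10⁻¹² × 2.46×10⁻² / 7.47×10⁻⁵ = 2.92×10⁻⁹ F.
U₁ = 1.41×10⁻⁸ J.
Isolated ⇒ Q is held fixed. C₂ = 9.94 C₁ and U = Q²/(2C), so U₂/U₁ = C₁/C₂ = 0.101.
U₂ = 0.101 × 1.41×10⁻⁸ = 1.42×10⁻⁹ J.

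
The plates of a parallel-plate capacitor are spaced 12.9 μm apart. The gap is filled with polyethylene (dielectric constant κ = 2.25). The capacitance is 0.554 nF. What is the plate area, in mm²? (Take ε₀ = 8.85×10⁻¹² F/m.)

A = Cd/(κε₀) = 5.54×10⁻¹⁰ × 1.29×10⁻⁵ / (2.25 × 8.85×10⁻¹²) = 3.59×10⁻⁴ m².

A ≈ 359 mm²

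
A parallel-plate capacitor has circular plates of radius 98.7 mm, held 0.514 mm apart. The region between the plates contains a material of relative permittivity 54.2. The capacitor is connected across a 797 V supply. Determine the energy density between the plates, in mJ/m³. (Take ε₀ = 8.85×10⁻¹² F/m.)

E = V/d = 797 / 5.14×10⁻⁴ = 1.55×10⁶ V/m.
u = ½κε₀E² = ½ × 54.2 × 8.85×10⁻¹² × (1.55×10⁶)² = 5.77×10² J/m³.

5.77×10⁵ mJ/m³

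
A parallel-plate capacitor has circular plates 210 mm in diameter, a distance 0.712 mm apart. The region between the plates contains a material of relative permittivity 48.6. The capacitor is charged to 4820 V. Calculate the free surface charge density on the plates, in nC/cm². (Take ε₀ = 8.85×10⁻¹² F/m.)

σ ≈ 291 nC/cm²

A = π(210/2 mm)² = 3.46×10⁻² m².
C = κε₀A/d = 48.6 × 8.85×10⁻¹² × 3.46×10⁻² / 7.12×10⁻⁴ = 2.09×10⁻⁸ F.
σ = Q/A = CV/A = 2.09×10⁻⁸ × 4820 / 3.46×10⁻² = 2.91×10⁻³ C/m².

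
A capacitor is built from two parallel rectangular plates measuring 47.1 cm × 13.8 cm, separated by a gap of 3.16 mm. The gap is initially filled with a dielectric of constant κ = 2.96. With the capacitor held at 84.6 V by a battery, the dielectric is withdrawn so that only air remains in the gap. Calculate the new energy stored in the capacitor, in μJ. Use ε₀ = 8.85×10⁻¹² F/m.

0.651 μJ

A = 47.1 × 13.8 cm² = 6.50×10⁻² m².
Initially C₁ = κε₀A/d = 2.96 × 8.85×10⁻¹² × 6.50×10⁻² / 3.16×10⁻³ = 5.39×10⁻¹⁰ F.
U₁ = 1.93×10⁻⁶ J.
Battery connected ⇒ V is held fixed. C₂ = 0.338 C₁ and U = ½CV², so U₂/U₁ = C₂/C₁ = 0.338.
U₂ = 0.338 × 1.93×10⁻⁶ = 6.51×10⁻⁷ J.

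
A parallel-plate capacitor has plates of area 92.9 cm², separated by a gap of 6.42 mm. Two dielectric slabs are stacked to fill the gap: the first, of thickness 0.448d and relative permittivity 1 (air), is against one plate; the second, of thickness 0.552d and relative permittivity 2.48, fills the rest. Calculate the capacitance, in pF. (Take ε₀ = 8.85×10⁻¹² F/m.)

19.1 pF

A = 92.9 cm² = 9.29×10⁻³ m².
Stacked slabs ⇒ two capacitors in series, each with the full plate area.
C₁ = κ₁ε₀A/d₁ = 1.00 × 8.85×10⁻¹² × 9.29×10⁻³ / 2.88×10⁻³ = 2.86×10⁻¹¹ F.
C₂ = κ₂ε₀A/d₂ = 2.48 × 8.85×10⁻¹² × 9.29×10⁻³ / 3.54×10⁻³ = 5.75×10⁻¹¹ F.
C = (1/C₁ + 1/C₂)⁻¹ = 1.91×10⁻¹¹ F.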